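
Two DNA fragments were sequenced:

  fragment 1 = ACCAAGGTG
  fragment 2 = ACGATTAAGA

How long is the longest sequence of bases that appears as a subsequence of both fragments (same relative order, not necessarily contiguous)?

Let dp[i][j] be the LCS length of the first i bases of fragment 1 and the first j bases of fragment 2. dp[i][j] = dp[i-1][j-1]+1 when the i-th and j-th bases match, else max(dp[i-1][j], dp[i][j-1]).
    ·  A  C  G  A  T  T  A  A  G  A
 ·  0  0  0  0  0  0  0  0  0  0  0
 A  0  1  1  1  1  1  1  1  1  1  1
 C  0  1  2  2  2  2  2  2  2  2  2
 C  0  1  2  2  2  2  2  2  2  2  2
 A  0  1  2  2  3  3  3  3  3  3  3
 A  0  1  2  2  3  3  3  4  4  4  4
 G  0  1  2  3  3  3  3  4  4  5  5
 G  0  1  2  3  3  3  3  4  4  5  5
 T  0  1  2  3  3  4  4  4  4  5  5
 G  0  1  2  3  3  4  4  4  4  5  5
dp[9][10] = 5. One LCS (by backtracking along matches): ACAAG.

5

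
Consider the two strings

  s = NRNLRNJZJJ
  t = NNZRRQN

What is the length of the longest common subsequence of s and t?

Taking N at s[1]=t[2]; then R at s[2]=t[4]; then R at s[5]=t[5]; then N at s[6]=t[7] gives a common subsequence of length 4, and the DP table's final entry dp[10][7] is also 4, so no common subsequence is longer.

4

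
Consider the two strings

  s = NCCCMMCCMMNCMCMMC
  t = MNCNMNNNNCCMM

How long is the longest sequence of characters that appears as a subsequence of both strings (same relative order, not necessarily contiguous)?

8

Pick N at s[1]=t[2]; then C at s[2]=t[3]; then M at s[5]=t[5]; then N at s[11]=t[9]; then C at s[12]=t[10]; then C at s[14]=t[11]; then M at s[15]=t[12]; then M at s[16]=t[13]; all 8 characters appear in both, in order. The LCS DP gives dp[17][13] = 8, so this is optimal.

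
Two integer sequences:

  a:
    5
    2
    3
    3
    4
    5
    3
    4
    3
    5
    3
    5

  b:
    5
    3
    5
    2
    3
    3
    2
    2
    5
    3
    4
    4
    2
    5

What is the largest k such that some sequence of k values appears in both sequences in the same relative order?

Pick 5 (a #1, b #3), 2 (a #2, b #4), 3 (a #3, b #5), 3 (a #4, b #6), 5 (a #6, b #9), 3 (a #7, b #10), 4 (a #8, b #12), 5 (a #12, b #14); all 8 values appear in both, in order. dp[12][14] = 8 confirms this is the maximum.

8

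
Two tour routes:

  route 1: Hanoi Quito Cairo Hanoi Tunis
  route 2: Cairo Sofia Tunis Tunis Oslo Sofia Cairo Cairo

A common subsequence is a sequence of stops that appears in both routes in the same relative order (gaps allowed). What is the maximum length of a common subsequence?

Taking Cairo [3,1] → Tunis [5,4] gives a common subsequence of length 2. dp[5][8] = 2 confirms this is the maximum.

2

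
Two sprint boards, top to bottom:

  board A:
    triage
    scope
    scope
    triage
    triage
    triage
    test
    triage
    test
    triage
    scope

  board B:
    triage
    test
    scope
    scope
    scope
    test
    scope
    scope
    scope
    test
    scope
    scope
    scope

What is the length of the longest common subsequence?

6

Pick triage [1,1] → scope [2,4] → scope [3,5] → test [7,6] → test [9,10] → scope [11,13]; all 6 tasks appear in both, in order. The LCS DP gives dp[11][13] = 6, so this is optimal.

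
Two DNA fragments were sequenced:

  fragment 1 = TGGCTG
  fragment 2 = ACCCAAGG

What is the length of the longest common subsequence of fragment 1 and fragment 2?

Match G [3,7], then G [6,8] — 2 bases in the same relative order in both, and the DP table's final entry dp[6][8] is also 2, so no common subsequence is longer.

2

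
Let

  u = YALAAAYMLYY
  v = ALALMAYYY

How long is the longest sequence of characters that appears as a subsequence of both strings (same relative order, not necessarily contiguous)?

7

Let dp[i][j] be the LCS length of the first i characters of u and the first j characters of v. dp[i][j] = dp[i-1][j-1]+1 when the i-th and j-th characters match, else max(dp[i-1][j], dp[i][j-1]).
    ·  A  L  A  L  M  A  Y  Y  Y
 ·  0  0  0  0  0  0  0  0  0  0
 Y  0  0  0  0  0  0  0  1  1  1
 A  0  1  1  1  1  1  1  1  1  1
 L  0  1  2  2  2  2  2  2  2  2
 A  0  1  2  3  3  3  3  3  3  3
 A  0  1  2  3  3  3  4  4  4  4
 A  0  1  2  3  3  3  4  4  4  4
 Y  0  1  2  3  3  3  4  5  5  5
 M  0  1  2  3  3  4  4  5  5  5
 L  0  1  2  3  4  4  4  5  5  5
 Y  0  1  2  3  4  4  4  5  6  6
 Y  0  1  2  3  4  4  4  5  6  7
dp[11][9] = 7. One LCS (by backtracking along matches): ALAAYYY.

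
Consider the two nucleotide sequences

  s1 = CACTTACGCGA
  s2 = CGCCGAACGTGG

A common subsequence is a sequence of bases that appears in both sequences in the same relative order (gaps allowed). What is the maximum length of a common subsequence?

Match C (s1 #1, s2 #4), A (s1 #2, s2 #7), C (s1 #3, s2 #8), T (s1 #5, s2 #10), G (s1 #8, s2 #11), G (s1 #10, s2 #12) — 6 bases in the same relative order in both. Since dp[11][12] = 6, nothing longer is possible.

6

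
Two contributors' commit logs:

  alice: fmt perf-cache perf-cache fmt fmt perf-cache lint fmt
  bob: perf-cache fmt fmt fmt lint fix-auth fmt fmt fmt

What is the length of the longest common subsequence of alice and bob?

Match fmt (alice #1, bob #2), fmt (alice #4, bob #3), fmt (alice #5, bob #4), lint (alice #7, bob #5), fmt (alice #8, bob #9) — 5 commits in the same relative order in both. Since dp[8][9] = 5, nothing longer is possible.

5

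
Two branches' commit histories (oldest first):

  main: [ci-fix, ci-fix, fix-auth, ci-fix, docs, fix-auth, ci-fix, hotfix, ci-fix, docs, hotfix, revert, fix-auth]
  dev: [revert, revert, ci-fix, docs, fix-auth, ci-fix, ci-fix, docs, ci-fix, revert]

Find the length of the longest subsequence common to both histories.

Pick ci-fix at main[4]=dev[3], then docs at main[5]=dev[4], then fix-auth at main[6]=dev[5], then ci-fix at main[7]=dev[6], then ci-fix at main[9]=dev[7], then docs at main[10]=dev[8], then revert at main[12]=dev[10]; all 7 commits appear in both, in order. dp[13][10] = 7 confirms this is the maximum.

7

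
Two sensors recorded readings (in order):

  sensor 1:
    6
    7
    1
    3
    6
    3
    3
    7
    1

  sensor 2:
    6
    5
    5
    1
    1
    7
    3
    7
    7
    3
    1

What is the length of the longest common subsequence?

Let dp[i][j] be the LCS length of the first i values of sensor 1 and the first j values of sensor 2. dp[i][j] = dp[i-1][j-1]+1 when the i-th and j-th values match, else max(dp[i-1][j], dp[i][j-1]).
    ·  6  5  5  1  1  7  3  7  7  3  1
 ·  0  0  0  0  0  0  0  0  0  0  0  0
 6  0  1  1  1  1  1  1  1  1  1  1  1
 7  0  1  1  1  1  1  2  2  2  2  2  2
 1  0  1  1  1  2  2  2  2  2  2  2  3
 3  0  1  1  1  2  2  2  3  3  3  3  3
 6  0  1  1  1  2  2  2  3  3  3  3  3
 3  0  1  1  1  2  2  2  3  3  3  4  4
 3  0  1  1  1  2  2  2  3  3  3  4  4
 7  0  1  1  1  2  2  3  3  4  4  4  4
 1  0  1  1  1  2  3  3  3  4  4  4  5
dp[9][11] = 5. One LCS (by backtracking along matches): 6, 7, 3, 3, 1.

5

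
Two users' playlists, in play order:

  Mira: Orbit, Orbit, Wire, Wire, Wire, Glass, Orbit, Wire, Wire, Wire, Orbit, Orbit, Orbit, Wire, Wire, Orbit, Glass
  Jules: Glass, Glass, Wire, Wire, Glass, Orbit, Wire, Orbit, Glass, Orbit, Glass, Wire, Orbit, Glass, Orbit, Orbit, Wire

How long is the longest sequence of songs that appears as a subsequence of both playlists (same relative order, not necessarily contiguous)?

10

Pick Wire (Mira #3, Jules #3), then Wire (Mira #4, Jules #4), then Wire (Mira #5, Jules #7), then Glass (Mira #6, Jules #9), then Orbit (Mira #7, Jules #10), then Wire (Mira #10, Jules #12), then Orbit (Mira #11, Jules #13), then Orbit (Mira #12, Jules #15), then Orbit (Mira #13, Jules #16), then Wire (Mira #15, Jules #17); all 10 songs appear in both, in order, and the DP table's final entry dp[17][17] is also 10, so no common subsequence is longer.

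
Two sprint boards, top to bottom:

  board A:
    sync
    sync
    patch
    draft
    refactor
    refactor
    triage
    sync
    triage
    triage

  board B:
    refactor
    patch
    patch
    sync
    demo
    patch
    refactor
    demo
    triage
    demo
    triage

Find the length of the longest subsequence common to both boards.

One common subsequence of length 5: sync [1,4]; then patch [3,6]; then refactor [5,7]; then triage [7,9]; then triage [10,11]. dp[10][11] = 5 confirms this is the maximum.

5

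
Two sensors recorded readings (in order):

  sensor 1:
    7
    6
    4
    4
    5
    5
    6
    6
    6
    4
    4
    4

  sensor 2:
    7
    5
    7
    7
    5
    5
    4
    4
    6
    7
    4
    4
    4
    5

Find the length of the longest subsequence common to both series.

One common subsequence of length 7: 7 at sensor 1[1]=sensor 2[4]; then 4 at sensor 1[3]=sensor 2[7]; then 4 at sensor 1[4]=sensor 2[8]; then 6 at sensor 1[7]=sensor 2[9]; then 4 at sensor 1[10]=sensor 2[11]; then 4 at sensor 1[11]=sensor 2[12]; then 4 at sensor 1[12]=sensor 2[13]. dp[12][14] = 7 confirms this is the maximum.

7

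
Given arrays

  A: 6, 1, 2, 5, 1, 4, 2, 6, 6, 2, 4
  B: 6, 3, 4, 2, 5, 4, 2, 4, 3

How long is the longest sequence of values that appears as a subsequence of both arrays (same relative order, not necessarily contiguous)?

Taking 6 [1,1] → 2 [3,4] → 5 [4,5] → 4 [6,6] → 2 [10,7] → 4 [11,8] gives a common subsequence of length 6. Since dp[11][9] = 6, nothing longer is possible.

6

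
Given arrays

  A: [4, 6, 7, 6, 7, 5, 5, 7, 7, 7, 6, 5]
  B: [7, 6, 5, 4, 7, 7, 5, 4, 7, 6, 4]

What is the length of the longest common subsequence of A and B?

7

Taking 7 [3,1] → 6 [4,2] → 5 [6,3] → 7 [8,5] → 7 [9,6] → 7 [10,9] → 6 [11,10] gives a common subsequence of length 7, and the DP table's final entry dp[12][11] is also 7, so no common subsequence is longer.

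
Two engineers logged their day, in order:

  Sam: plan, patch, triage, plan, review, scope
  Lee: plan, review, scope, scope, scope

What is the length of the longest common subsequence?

One common subsequence of length 3: plan (Sam #4, Lee #1), review (Sam #5, Lee #2), scope (Sam #6, Lee #5). Since dp[6][5] = 3, nothing longer is possible.

3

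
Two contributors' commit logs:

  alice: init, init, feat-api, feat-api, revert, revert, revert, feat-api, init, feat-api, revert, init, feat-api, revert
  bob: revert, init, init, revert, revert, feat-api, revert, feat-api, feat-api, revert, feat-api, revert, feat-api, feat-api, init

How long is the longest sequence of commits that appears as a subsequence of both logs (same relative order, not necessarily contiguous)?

One common subsequence of length 10: init (alice #1, bob #2), then init (alice #2, bob #3), then revert (alice #5, bob #4), then revert (alice #6, bob #5), then revert (alice #7, bob #7), then feat-api (alice #8, bob #8), then feat-api (alice #10, bob #9), then revert (alice #11, bob #10), then feat-api (alice #13, bob #11), then revert (alice #14, bob #12). Since dp[14][15] = 10, nothing longer is possible.

10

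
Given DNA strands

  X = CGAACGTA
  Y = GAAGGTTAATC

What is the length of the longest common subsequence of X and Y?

6

Match G (X #2, Y #1), A (X #3, Y #2), A (X #4, Y #3), G (X #6, Y #5), T (X #7, Y #7), A (X #8, Y #9) — 6 bases in the same relative order in both. Since dp[8][11] = 6, nothing longer is possible.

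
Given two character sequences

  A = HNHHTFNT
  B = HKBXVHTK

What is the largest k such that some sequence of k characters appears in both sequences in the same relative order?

3

Taking H [1,1], then H [4,6], then T [5,7] gives a common subsequence of length 3. dp[8][8] = 3 confirms this is the maximum.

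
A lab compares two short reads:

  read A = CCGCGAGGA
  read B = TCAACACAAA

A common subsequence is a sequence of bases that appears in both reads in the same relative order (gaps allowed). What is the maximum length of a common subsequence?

Let dp[i][j] be the LCS length of the first i bases of read A and the first j bases of read B. dp[i][j] = dp[i-1][j-1]+1 when the i-th and j-th bases match, else max(dp[i-1][j], dp[i][j-1]).
    ·  T  C  A  A  C  A  C  A  A  A
 ·  0  0  0  0  0  0  0  0  0  0  0
 C  0  0  1  1  1  1  1  1  1  1  1
 C  0  0  1  1  1  2  2  2  2  2  2
 G  0  0  1  1  1  2  2  2  2  2  2
 C  0  0  1  1  1  2  2  3  3  3  3
 G  0  0  1  1  1  2  2  3  3  3  3
 A  0  0  1  2  2  2  3  3  4  4  4
 G  0  0  1  2  2  2  3  3  4  4  4
 G  0  0  1  2  2  2  3  3  4  4  4
 A  0  0  1  2  3  3  3  3  4  5  5
dp[9][10] = 5. One LCS (by backtracking along matches): CCCAA.

5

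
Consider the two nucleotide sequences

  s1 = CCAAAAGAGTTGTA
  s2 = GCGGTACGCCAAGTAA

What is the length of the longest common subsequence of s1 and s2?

One common subsequence of length 7: C [1,9]; then C [2,10]; then A [5,11]; then A [6,12]; then G [7,13]; then A [8,15]; then A [14,16]. Since dp[14][16] = 7, nothing longer is possible.

7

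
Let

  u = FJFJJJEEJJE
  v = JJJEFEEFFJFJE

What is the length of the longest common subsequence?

Let dp[i][j] be the LCS length of the first i characters of u and the first j characters of v. dp[i][j] = dp[i-1][j-1]+1 when the i-th and j-th characters match, else max(dp[i-1][j], dp[i][j-1]).
    ·  J  J  J  E  F  E  E  F  F  J  F  J  E
 ·  0  0  0  0  0  0  0  0  0  0  0  0  0  0
 F  0  0  0  0  0  1  1  1  1  1  1  1  1  1
 J  0  1  1  1  1  1  1  1  1  1  2  2  2  2
 F  0  1  1  1  1  2  2  2  2  2  2  3  3  3
 J  0  1  2  2  2  2  2  2  2  2  3  3  4  4
 J  0  1  2  3  3  3  3  3  3  3  3  3  4  4
 J  0  1  2  3  3  3  3  3  3  3  4  4  4  4
 E  0  1  2  3  4  4  4  4  4  4  4  4  4  5
 E  0  1  2  3  4  4  5  5  5  5  5  5  5  5
 J  0  1  2  3  4  4  5  5  5  5  6  6  6  6
 J  0  1  2  3  4  4  5  5  5  5  6  6  7  7
 E  0  1  2  3  4  4  5  6  6  6  6  6  7  8
dp[11][13] = 8. One LCS (by backtracking along matches): JJJEEJJE.

8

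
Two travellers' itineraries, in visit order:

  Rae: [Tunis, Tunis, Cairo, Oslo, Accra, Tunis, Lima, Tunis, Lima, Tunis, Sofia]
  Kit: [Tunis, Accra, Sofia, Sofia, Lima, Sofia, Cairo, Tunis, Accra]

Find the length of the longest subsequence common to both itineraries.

Match Tunis at Rae[2]=Kit[1]; then Accra at Rae[5]=Kit[2]; then Lima at Rae[7]=Kit[5]; then Tunis at Rae[8]=Kit[8] — 4 stops in the same relative order in both. dp[11][9] = 4 confirms this is the maximum.

4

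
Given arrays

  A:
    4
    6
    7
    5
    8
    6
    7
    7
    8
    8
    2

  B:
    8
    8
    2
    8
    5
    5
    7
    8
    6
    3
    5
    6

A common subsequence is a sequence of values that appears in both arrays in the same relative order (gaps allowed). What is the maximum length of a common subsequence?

Taking 6 at A[2]=B[9], 5 at A[4]=B[11], 6 at A[6]=B[12] gives a common subsequence of length 3. Since dp[11][12] = 3, nothing longer is possible.

3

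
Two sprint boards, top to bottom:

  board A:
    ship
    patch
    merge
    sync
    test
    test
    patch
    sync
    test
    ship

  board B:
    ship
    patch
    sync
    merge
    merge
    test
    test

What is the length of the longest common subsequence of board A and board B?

5

Pick ship (board A #1, board B #1), patch (board A #2, board B #2), merge (board A #3, board B #5), test (board A #6, board B #6), test (board A #9, board B #7); all 5 tasks appear in both, in order, and the DP table's final entry dp[10][7] is also 5, so no common subsequence is longer.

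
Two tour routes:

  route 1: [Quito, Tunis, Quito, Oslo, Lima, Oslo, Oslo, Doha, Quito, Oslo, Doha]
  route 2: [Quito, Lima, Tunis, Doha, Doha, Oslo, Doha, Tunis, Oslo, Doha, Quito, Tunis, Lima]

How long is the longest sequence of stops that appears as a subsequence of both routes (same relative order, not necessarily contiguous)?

Taking Quito at route 1[1]=route 2[1], then Tunis at route 1[2]=route 2[3], then Oslo at route 1[4]=route 2[6], then Oslo at route 1[7]=route 2[9], then Doha at route 1[8]=route 2[10], then Quito at route 1[9]=route 2[11] gives a common subsequence of length 6. The LCS DP gives dp[11][13] = 6, so this is optimal.

6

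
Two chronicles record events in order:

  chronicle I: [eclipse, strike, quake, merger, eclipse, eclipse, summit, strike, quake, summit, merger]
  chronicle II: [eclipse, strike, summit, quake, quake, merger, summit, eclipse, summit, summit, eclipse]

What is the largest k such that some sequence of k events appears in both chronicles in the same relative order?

Taking eclipse [1,1]; then strike [2,2]; then quake [3,5]; then merger [4,6]; then eclipse [6,8]; then summit [7,9]; then summit [10,10] gives a common subsequence of length 7. dp[11][11] = 7 confirms this is the maximum.

7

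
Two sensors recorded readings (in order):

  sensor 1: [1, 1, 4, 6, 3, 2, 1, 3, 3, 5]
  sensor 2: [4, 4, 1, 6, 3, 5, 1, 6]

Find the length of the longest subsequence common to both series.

Let dp[i][j] be the LCS length of the first i values of sensor 1 and the first j values of sensor 2. dp[i][j] = dp[i-1][j-1]+1 when the i-th and j-th values match, else max(dp[i-1][j], dp[i][j-1]).
    ·  4  4  1  6  3  5  1  6
 ·  0  0  0  0  0  0  0  0  0
 1  0  0  0  1  1  1  1  1  1
 1  0  0  0  1  1  1  1  2  2
 4  0  1  1  1  1  1  1  2  2
 6  0  1  1  1  2  2  2  2  3
 3  0  1  1  1  2  3  3  3  3
 2  0  1  1  1  2  3  3  3  3
 1  0  1  1  2  2  3  3  4  4
 3  0  1  1  2  2  3  3  4  4
 3  0  1  1  2  2  3  3  4  4
 5  0  1  1  2  2  3  4  4  4
dp[10][8] = 4. One LCS (by backtracking along matches): 1, 6, 3, 1.

4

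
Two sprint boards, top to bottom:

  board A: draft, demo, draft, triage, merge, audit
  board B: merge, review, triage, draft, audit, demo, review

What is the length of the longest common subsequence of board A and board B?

2

Taking draft at board A[1]=board B[4], then demo at board A[2]=board B[6] gives a common subsequence of length 2. Since dp[6][7] = 2, nothing longer is possible.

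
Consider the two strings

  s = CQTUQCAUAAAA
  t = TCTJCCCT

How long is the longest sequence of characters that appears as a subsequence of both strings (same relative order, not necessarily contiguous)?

One common subsequence of length 3: C [1,2], then T [3,3], then C [6,7]. The LCS DP gives dp[12][8] = 3, so this is optimal.

3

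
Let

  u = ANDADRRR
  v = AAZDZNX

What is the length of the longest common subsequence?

3

Let dp[i][j] be the LCS length of the first i characters of u and the first j characters of v. dp[i][j] = dp[i-1][j-1]+1 when the i-th and j-th characters match, else max(dp[i-1][j], dp[i][j-1]).
    ·  A  A  Z  D  Z  N  X
 ·  0  0  0  0  0  0  0  0
 A  0  1  1  1  1  1  1  1
 N  0  1  1  1  1  1  2  2
 D  0  1  1  1  2  2  2  2
 A  0  1  2  2  2  2  2  2
 D  0  1  2  2  3  3  3  3
 R  0  1  2  2  3  3  3  3
 R  0  1  2  2  3  3  3  3
 R  0  1  2  2  3  3  3  3
dp[8][7] = 3. One LCS (by backtracking along matches): AAD.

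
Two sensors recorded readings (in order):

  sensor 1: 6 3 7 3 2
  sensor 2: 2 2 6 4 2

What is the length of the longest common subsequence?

2

Match 6 (sensor 1 #1, sensor 2 #3) → 2 (sensor 1 #5, sensor 2 #5) — 2 values in the same relative order in both. Since dp[5][5] = 2, nothing longer is possible.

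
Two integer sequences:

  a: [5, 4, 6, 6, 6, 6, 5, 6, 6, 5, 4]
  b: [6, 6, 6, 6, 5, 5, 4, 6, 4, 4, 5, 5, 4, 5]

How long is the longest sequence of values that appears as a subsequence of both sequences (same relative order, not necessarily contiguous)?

Pick 6 [3,1]; then 6 [4,2]; then 6 [5,3]; then 6 [6,4]; then 5 [7,6]; then 6 [8,8]; then 5 [10,12]; then 4 [11,13]; all 8 values appear in both, in order. Since dp[11][14] = 8, nothing longer is possible.

8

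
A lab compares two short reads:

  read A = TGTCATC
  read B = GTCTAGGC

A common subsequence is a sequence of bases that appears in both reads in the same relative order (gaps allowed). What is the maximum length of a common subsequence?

Let dp[i][j] be the LCS length of the first i bases of read A and the first j bases of read B. dp[i][j] = dp[i-1][j-1]+1 when the i-th and j-th bases match, else max(dp[i-1][j], dp[i][j-1]).
    ·  G  T  C  T  A  G  G  C
 ·  0  0  0  0  0  0  0  0  0
 T  0  0  1  1  1  1  1  1  1
 G  0  1  1  1  1  1  2  2  2
 T  0  1  2  2  2  2  2  2  2
 C  0  1  2  3  3  3  3  3  3
 A  0  1  2  3  3  4  4  4  4
 T  0  1  2  3  4  4  4  4  4
 C  0  1  2  3  4  4  4  4  5
dp[7][8] = 5. One LCS (by backtracking along matches): GTCAC.

5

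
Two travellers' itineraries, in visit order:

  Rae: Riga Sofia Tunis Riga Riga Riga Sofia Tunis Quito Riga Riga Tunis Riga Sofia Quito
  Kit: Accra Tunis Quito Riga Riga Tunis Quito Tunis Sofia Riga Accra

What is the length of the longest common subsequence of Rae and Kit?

7

One common subsequence of length 7: Tunis at Rae[3]=Kit[2]; then Riga at Rae[5]=Kit[4]; then Riga at Rae[6]=Kit[5]; then Tunis at Rae[8]=Kit[6]; then Quito at Rae[9]=Kit[7]; then Tunis at Rae[12]=Kit[8]; then Riga at Rae[13]=Kit[10]. Since dp[15][11] = 7, nothing longer is possible.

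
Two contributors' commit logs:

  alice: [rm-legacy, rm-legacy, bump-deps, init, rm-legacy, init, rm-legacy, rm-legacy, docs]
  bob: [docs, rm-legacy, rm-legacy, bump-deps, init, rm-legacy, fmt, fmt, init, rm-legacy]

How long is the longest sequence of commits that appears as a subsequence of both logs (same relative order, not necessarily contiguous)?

Match rm-legacy [1,2] → rm-legacy [2,3] → bump-deps [3,4] → init [4,5] → rm-legacy [5,6] → init [6,9] → rm-legacy [8,10] — 7 commits in the same relative order in both. dp[9][10] = 7 confirms this is the maximum.

7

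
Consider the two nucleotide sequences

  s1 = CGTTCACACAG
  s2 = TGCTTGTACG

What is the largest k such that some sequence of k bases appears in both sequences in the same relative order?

One common subsequence of length 6: C (s1 #1, s2 #3), then G (s1 #2, s2 #6), then T (s1 #4, s2 #7), then A (s1 #8, s2 #8), then C (s1 #9, s2 #9), then G (s1 #11, s2 #10). Since dp[11][10] = 6, nothing longer is possible.

6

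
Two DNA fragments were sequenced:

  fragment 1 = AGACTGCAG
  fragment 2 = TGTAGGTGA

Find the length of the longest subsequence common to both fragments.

5

One common subsequence of length 5: A (fragment 1 #1, fragment 2 #4), G (fragment 1 #2, fragment 2 #6), T (fragment 1 #5, fragment 2 #7), G (fragment 1 #6, fragment 2 #8), A (fragment 1 #8, fragment 2 #9). Since dp[9][9] = 5, nothing longer is possible.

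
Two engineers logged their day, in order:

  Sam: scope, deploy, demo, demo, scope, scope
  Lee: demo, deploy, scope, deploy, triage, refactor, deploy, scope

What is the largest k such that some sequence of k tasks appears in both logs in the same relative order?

3

Pick scope (Sam #1, Lee #3) → deploy (Sam #2, Lee #7) → scope (Sam #6, Lee #8); all 3 tasks appear in both, in order. dp[6][8] = 3 confirms this is the maximum.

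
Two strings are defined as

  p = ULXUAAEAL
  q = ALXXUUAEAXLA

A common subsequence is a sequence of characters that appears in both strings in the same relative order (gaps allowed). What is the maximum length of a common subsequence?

7

One common subsequence of length 7: L at p[2]=q[2]; then X at p[3]=q[4]; then U at p[4]=q[6]; then A at p[6]=q[7]; then E at p[7]=q[8]; then A at p[8]=q[9]; then L at p[9]=q[11], and the DP table's final entry dp[9][12] is also 7, so no common subsequence is longer.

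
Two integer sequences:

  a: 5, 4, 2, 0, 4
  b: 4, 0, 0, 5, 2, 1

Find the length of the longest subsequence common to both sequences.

Taking 5 (a #1, b #4), 2 (a #3, b #5) gives a common subsequence of length 2. Since dp[5][6] = 2, nothing longer is possible.

2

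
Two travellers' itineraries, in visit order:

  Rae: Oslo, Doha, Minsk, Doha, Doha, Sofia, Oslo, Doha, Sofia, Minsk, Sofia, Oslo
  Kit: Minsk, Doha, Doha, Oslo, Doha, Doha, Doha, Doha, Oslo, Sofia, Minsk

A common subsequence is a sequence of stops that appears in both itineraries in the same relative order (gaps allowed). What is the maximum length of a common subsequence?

7

Pick Oslo [1,4], Doha [2,6], Doha [4,7], Doha [5,8], Oslo [7,9], Sofia [9,10], Minsk [10,11]; all 7 stops appear in both, in order. The LCS DP gives dp[12][11] = 7, so this is optimal.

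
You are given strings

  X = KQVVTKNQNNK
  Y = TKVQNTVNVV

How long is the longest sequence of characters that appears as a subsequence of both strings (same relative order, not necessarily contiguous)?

5

Pick K (X #1, Y #2); then V (X #4, Y #3); then Q (X #8, Y #4); then N (X #9, Y #5); then N (X #10, Y #8); all 5 characters appear in both, in order. dp[11][10] = 5 confirms this is the maximum.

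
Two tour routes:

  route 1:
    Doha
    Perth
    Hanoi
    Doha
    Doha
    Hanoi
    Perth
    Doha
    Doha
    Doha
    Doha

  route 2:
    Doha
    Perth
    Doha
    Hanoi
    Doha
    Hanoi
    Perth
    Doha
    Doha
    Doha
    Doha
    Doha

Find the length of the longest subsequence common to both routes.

10

Pick Doha [1,1] → Perth [2,2] → Hanoi [3,4] → Doha [5,5] → Hanoi [6,6] → Perth [7,7] → Doha [8,9] → Doha [9,10] → Doha [10,11] → Doha [11,12]; all 10 stops appear in both, in order. The LCS DP gives dp[11][12] = 10, so this is optimal.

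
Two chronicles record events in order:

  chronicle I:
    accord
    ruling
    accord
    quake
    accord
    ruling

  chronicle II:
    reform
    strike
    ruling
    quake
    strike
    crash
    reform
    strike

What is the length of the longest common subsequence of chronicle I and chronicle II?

2

Taking ruling [2,3], quake [4,4] gives a common subsequence of length 2. Since dp[6][8] = 2, nothing longer is possible.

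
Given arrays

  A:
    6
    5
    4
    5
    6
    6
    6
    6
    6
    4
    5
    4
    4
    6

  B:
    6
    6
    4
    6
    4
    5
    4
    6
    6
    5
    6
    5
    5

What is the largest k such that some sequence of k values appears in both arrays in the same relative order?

Pick 6 at A[1]=B[4], then 5 at A[2]=B[6], then 4 at A[3]=B[7], then 6 at A[5]=B[8], then 6 at A[6]=B[9], then 6 at A[7]=B[11], then 5 at A[11]=B[13]; all 7 values appear in both, in order, and the DP table's final entry dp[14][13] is also 7, so no common subsequence is longer.

7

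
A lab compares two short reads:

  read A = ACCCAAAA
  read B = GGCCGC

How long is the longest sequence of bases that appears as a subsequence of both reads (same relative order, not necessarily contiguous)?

Let dp[i][j] be the LCS length of the first i bases of read A and the first j bases of read B. dp[i][j] = dp[i-1][j-1]+1 when the i-th and j-th bases match, else max(dp[i-1][j], dp[i][j-1]).
    ·  G  G  C  C  G  C
 ·  0  0  0  0  0  0  0
 A  0  0  0  0  0  0  0
 C  0  0  0  1  1  1  1
 C  0  0  0  1  2  2  2
 C  0  0  0  1  2  2  3
 A  0  0  0  1  2  2  3
 A  0  0  0  1  2  2  3
 A  0  0  0  1  2  2  3
 A  0  0  0  1  2  2  3
dp[8][6] = 3. One LCS (by backtracking along matches): CCC.

3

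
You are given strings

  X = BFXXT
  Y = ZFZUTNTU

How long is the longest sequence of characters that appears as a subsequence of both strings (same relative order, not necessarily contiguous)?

Taking F at X[2]=Y[2]; then T at X[5]=Y[7] gives a common subsequence of length 2. Since dp[5][8] = 2, nothing longer is possible.

2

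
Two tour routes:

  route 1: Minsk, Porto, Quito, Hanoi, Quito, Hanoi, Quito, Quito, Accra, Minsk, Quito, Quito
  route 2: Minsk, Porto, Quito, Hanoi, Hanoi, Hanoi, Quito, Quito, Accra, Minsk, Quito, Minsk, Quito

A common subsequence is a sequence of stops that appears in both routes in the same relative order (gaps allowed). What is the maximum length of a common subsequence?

11

Taking Minsk at route 1[1]=route 2[1]; then Porto at route 1[2]=route 2[2]; then Quito at route 1[3]=route 2[3]; then Hanoi at route 1[4]=route 2[5]; then Hanoi at route 1[6]=route 2[6]; then Quito at route 1[7]=route 2[7]; then Quito at route 1[8]=route 2[8]; then Accra at route 1[9]=route 2[9]; then Minsk at route 1[10]=route 2[10]; then Quito at route 1[11]=route 2[11]; then Quito at route 1[12]=route 2[13] gives a common subsequence of length 11. The LCS DP gives dp[12][13] = 11, so this is optimal.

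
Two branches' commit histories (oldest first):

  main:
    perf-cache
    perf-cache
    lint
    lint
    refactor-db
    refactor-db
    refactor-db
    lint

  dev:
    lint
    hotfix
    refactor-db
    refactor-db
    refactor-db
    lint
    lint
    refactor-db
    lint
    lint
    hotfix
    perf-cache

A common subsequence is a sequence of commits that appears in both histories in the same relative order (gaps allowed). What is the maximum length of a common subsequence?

Pick lint at main[3]=dev[1], then refactor-db at main[5]=dev[4], then refactor-db at main[6]=dev[5], then refactor-db at main[7]=dev[8], then lint at main[8]=dev[10]; all 5 commits appear in both, in order. Since dp[8][12] = 5, nothing longer is possible.

5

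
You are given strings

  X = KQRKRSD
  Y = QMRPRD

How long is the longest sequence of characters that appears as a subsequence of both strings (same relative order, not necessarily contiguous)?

4

Let dp[i][j] be the LCS length of the first i characters of X and the first j characters of Y. dp[i][j] = dp[i-1][j-1]+1 when the i-th and j-th characters match, else max(dp[i-1][j], dp[i][j-1]).
    ·  Q  M  R  P  R  D
 ·  0  0  0  0  0  0  0
 K  0  0  0  0  0  0  0
 Q  0  1  1  1  1  1  1
 R  0  1  1  2  2  2  2
 K  0  1  1  2  2  2  2
 R  0  1  1  2  2  3  3
 S  0  1  1  2  2  3  3
 D  0  1  1  2  2  3  4
dp[7][6] = 4. One LCS (by backtracking along matches): QRRD.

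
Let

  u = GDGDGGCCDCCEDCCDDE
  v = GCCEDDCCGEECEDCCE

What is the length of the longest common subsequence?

One common subsequence of length 11: G (u #1, v #1), then D (u #2, v #5), then D (u #4, v #6), then C (u #7, v #7), then C (u #8, v #8), then C (u #11, v #12), then E (u #12, v #13), then D (u #13, v #14), then C (u #14, v #15), then C (u #15, v #16), then E (u #18, v #17). dp[18][17] = 11 confirms this is the maximum.

11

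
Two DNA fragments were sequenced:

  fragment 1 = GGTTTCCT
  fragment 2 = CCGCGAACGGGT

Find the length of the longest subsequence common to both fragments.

4

One common subsequence of length 4: G at fragment 1[1]=fragment 2[3]; then G at fragment 1[2]=fragment 2[5]; then C at fragment 1[6]=fragment 2[8]; then T at fragment 1[8]=fragment 2[12]. The LCS DP gives dp[8][12] = 4, so this is optimal.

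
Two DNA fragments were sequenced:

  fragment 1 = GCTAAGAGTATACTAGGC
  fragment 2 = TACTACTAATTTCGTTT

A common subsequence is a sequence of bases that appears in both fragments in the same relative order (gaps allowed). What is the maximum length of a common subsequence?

9

Taking C [2,3], T [3,4], A [4,5], A [5,8], A [7,9], G [8,14], T [9,15], T [11,16], T [14,17] gives a common subsequence of length 9. dp[18][17] = 9 confirms this is the maximum.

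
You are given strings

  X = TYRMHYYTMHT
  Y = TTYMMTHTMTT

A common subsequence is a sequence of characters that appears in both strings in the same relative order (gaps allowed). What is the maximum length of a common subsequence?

Taking T (X #1, Y #2), Y (X #2, Y #3), M (X #4, Y #5), H (X #5, Y #7), T (X #8, Y #8), M (X #9, Y #9), T (X #11, Y #11) gives a common subsequence of length 7. dp[11][11] = 7 confirms this is the maximum.

7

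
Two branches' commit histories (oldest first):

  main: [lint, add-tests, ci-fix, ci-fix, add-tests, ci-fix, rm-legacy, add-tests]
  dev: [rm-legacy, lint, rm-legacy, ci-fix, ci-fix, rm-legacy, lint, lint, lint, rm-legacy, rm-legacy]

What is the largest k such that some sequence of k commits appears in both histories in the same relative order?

Pick lint [1,2], then ci-fix [3,4], then ci-fix [4,5], then rm-legacy [7,11]; all 4 commits appear in both, in order, and the DP table's final entry dp[8][11] is also 4, so no common subsequence is longer.

4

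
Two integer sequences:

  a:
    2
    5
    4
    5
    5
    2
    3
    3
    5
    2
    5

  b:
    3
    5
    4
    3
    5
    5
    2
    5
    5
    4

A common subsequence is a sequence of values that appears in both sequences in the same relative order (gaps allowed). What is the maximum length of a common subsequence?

7

Let dp[i][j] be the LCS length of the first i values of a and the first j values of b. dp[i][j] = dp[i-1][j-1]+1 when the i-th and j-th values match, else max(dp[i-1][j], dp[i][j-1]).
    ·  3  5  4  3  5  5  2  5  5  4
 ·  0  0  0  0  0  0  0  0  0  0  0
 2  0  0  0  0  0  0  0  1  1  1  1
 5  0  0  1  1  1  1  1  1  2  2  2
 4  0  0  1  2  2  2  2  2  2  2  3
 5  0  0  1  2  2  3  3  3  3  3  3
 5  0  0  1  2  2  3  4  4  4  4  4
 2  0  0  1  2  2  3  4  5  5  5  5
 3  0  1  1  2  3  3  4  5  5  5  5
 3  0  1  1  2  3  3  4  5  5  5  5
 5  0  1  2  2  3  4  4  5  6  6  6
 2  0  1  2  2  3  4  4  5  6  6  6
 5  0  1  2  2  3  4  5  5  6  7  7
dp[11][10] = 7. One LCS (by backtracking along matches): 5, 4, 5, 5, 2, 5, 5.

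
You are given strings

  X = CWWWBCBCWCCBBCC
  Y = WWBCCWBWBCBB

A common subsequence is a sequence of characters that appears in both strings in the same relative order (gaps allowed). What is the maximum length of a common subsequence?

9

One common subsequence of length 9: W (X #3, Y #1); then W (X #4, Y #2); then B (X #5, Y #3); then C (X #6, Y #5); then B (X #7, Y #7); then W (X #9, Y #8); then C (X #11, Y #10); then B (X #12, Y #11); then B (X #13, Y #12). Since dp[15][12] = 9, nothing longer is possible.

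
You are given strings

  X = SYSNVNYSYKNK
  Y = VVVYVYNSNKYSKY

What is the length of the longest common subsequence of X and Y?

6

Pick Y [2,6]; then S [3,8]; then N [4,9]; then Y [7,11]; then S [8,12]; then Y [9,14]; all 6 characters appear in both, in order. Since dp[12][14] = 6, nothing longer is possible.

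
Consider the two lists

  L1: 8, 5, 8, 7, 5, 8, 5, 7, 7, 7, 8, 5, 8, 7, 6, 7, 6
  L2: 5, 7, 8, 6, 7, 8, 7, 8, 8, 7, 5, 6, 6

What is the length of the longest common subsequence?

10

One common subsequence of length 10: 5 at L1[2]=L2[1] → 8 at L1[3]=L2[3] → 7 at L1[4]=L2[5] → 8 at L1[6]=L2[6] → 7 at L1[10]=L2[7] → 8 at L1[11]=L2[8] → 8 at L1[13]=L2[9] → 7 at L1[14]=L2[10] → 6 at L1[15]=L2[12] → 6 at L1[17]=L2[13], and the DP table's final entry dp[17][13] is also 10, so no common subsequence is longer.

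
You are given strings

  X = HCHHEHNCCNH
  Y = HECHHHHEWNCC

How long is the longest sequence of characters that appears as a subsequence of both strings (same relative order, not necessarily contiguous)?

Match H [1,1], then C [2,3], then H [3,6], then H [4,7], then E [5,8], then N [7,10], then C [8,11], then C [9,12] — 8 characters in the same relative order in both. The LCS DP gives dp[11][12] = 8, so this is optimal.

8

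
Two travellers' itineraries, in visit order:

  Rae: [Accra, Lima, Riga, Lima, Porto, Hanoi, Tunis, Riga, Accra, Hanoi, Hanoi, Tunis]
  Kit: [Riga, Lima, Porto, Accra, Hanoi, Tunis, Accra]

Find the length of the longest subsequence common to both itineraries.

Match Riga (Rae #3, Kit #1), Lima (Rae #4, Kit #2), Porto (Rae #5, Kit #3), Hanoi (Rae #6, Kit #5), Tunis (Rae #7, Kit #6), Accra (Rae #9, Kit #7) — 6 stops in the same relative order in both. The LCS DP gives dp[12][7] = 6, so this is optimal.

6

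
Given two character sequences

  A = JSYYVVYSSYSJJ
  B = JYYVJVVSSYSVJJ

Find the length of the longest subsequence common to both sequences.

11

Taking J (A #1, B #1) → Y (A #3, B #2) → Y (A #4, B #3) → V (A #5, B #6) → V (A #6, B #7) → S (A #8, B #8) → S (A #9, B #9) → Y (A #10, B #10) → S (A #11, B #11) → J (A #12, B #13) → J (A #13, B #14) gives a common subsequence of length 11. The LCS DP gives dp[13][14] = 11, so this is optimal.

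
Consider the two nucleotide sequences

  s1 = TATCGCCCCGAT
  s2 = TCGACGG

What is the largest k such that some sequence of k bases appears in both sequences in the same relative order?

Let dp[i][j] be the LCS length of the first i bases of s1 and the first j bases of s2. dp[i][j] = dp[i-1][j-1]+1 when the i-th and j-th bases match, else max(dp[i-1][j], dp[i][j-1]).
    ·  T  C  G  A  C  G  G
 ·  0  0  0  0  0  0  0  0
 T  0  1  1  1  1  1  1  1
 A  0  1  1  1  2  2  2  2
 T  0  1  1  1  2  2  2  2
 C  0  1  2  2  2  3  3  3
 G  0  1  2  3  3  3  4  4
 C  0  1  2  3  3  4  4  4
 C  0  1  2  3  3  4  4  4
 C  0  1  2  3  3  4  4  4
 C  0  1  2  3  3  4  4  4
 G  0  1  2  3  3  4  5  5
 A  0  1  2  3  4  4  5  5
 T  0  1  2  3  4  4  5  5
dp[12][7] = 5. One LCS (by backtracking along matches): TACGG.

5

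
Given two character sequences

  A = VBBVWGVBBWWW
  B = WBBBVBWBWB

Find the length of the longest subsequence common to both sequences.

6

Pick B [2,3]; then B [3,4]; then V [4,5]; then W [5,7]; then B [8,8]; then B [9,10]; all 6 characters appear in both, in order, and the DP table's final entry dp[12][10] is also 6, so no common subsequence is longer.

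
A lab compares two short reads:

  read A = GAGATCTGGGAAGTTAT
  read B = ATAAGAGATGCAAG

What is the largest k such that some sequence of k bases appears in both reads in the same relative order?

Match G at read A[1]=read B[5] → A at read A[2]=read B[6] → G at read A[3]=read B[7] → A at read A[4]=read B[8] → T at read A[5]=read B[9] → C at read A[6]=read B[11] → A at read A[11]=read B[12] → A at read A[12]=read B[13] → G at read A[13]=read B[14] — 9 bases in the same relative order in both. dp[17][14] = 9 confirms this is the maximum.

9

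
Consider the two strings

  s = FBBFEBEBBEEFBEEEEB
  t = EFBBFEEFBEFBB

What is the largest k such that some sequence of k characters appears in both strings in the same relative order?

One common subsequence of length 11: F (s #1, t #2); then B (s #2, t #3); then B (s #3, t #4); then F (s #4, t #5); then E (s #5, t #6); then E (s #7, t #7); then B (s #9, t #9); then E (s #11, t #10); then F (s #12, t #11); then B (s #13, t #12); then B (s #18, t #13), and the DP table's final entry dp[18][13] is also 11, so no common subsequence is longer.

11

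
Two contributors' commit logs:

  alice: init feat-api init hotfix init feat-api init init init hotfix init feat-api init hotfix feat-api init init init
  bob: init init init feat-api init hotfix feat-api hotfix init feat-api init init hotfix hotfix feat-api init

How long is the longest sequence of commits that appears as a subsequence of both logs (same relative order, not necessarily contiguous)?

Match init [1,3], then feat-api [2,4], then init [3,5], then hotfix [4,8], then init [5,9], then feat-api [6,10], then init [8,11], then init [9,12], then hotfix [10,13], then hotfix [14,14], then feat-api [15,15], then init [18,16] — 12 commits in the same relative order in both. Since dp[18][16] = 12, nothing longer is possible.

12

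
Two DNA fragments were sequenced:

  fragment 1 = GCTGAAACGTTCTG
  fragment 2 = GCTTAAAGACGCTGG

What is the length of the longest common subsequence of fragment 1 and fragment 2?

11

Pick G (fragment 1 #1, fragment 2 #1); then C (fragment 1 #2, fragment 2 #2); then T (fragment 1 #3, fragment 2 #4); then A (fragment 1 #5, fragment 2 #6); then A (fragment 1 #6, fragment 2 #7); then A (fragment 1 #7, fragment 2 #9); then C (fragment 1 #8, fragment 2 #10); then G (fragment 1 #9, fragment 2 #11); then C (fragment 1 #12, fragment 2 #12); then T (fragment 1 #13, fragment 2 #13); then G (fragment 1 #14, fragment 2 #15); all 11 bases appear in both, in order. Since dp[14][15] = 11, nothing longer is possible.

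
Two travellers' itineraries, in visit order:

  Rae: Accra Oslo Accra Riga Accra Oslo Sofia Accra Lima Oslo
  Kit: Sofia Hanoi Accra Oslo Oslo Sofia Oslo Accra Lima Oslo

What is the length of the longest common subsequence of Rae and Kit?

7

Taking Accra (Rae #1, Kit #3) → Oslo (Rae #2, Kit #4) → Oslo (Rae #6, Kit #5) → Sofia (Rae #7, Kit #6) → Accra (Rae #8, Kit #8) → Lima (Rae #9, Kit #9) → Oslo (Rae #10, Kit #10) gives a common subsequence of length 7. Since dp[10][10] = 7, nothing longer is possible.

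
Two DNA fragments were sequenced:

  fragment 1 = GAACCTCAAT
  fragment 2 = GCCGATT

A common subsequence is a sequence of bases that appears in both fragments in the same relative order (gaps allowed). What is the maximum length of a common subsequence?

Taking G at fragment 1[1]=fragment 2[1], then C at fragment 1[4]=fragment 2[2], then C at fragment 1[5]=fragment 2[3], then T at fragment 1[6]=fragment 2[6], then T at fragment 1[10]=fragment 2[7] gives a common subsequence of length 5, and the DP table's final entry dp[10][7] is also 5, so no common subsequence is longer.

5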